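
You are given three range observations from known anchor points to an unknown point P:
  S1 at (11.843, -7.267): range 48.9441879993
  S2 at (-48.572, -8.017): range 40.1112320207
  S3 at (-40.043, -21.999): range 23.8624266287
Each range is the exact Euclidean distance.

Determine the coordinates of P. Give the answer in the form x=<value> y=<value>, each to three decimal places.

x=-24.472 y=-40.081

eq1: (x − 11.843)² + (y + 7.267)² = 48.9441879993²
eq2: (x + 48.572)² + (y + 8.017)² = 40.1112320207²
eq3: (x + 40.043)² + (y + 21.999)² = 23.8624266287²
eq1−eq2, eq1−eq3 (x²,y² cancel):
  -120.830·x − 1.500·y = 3017.068140
  -103.772·x − 29.464·y = 3720.450046
det = -120.830·-29.464 − -1.500·-103.772 = 3404.477120
x = (3017.068140·-29.464 − -1.500·3720.450046) / 3404.477120 = -24.471958
y = (-120.830·3720.450046 − 3017.068140·-103.772) / 3404.477120 = -40.080981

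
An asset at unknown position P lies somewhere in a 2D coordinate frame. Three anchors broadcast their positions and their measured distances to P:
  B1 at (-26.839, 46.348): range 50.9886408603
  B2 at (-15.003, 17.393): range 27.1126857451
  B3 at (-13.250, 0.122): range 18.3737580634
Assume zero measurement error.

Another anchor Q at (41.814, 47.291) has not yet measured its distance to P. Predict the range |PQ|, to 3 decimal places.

89.369

eq1: (x + 26.839)² + (y − 46.348)² = 50.9886408603²
eq2: (x + 15.003)² + (y − 17.393)² = 27.1126857451²
eq3: (x + 13.250)² + (y − 0.122)² = 18.3737580634²
eq3−eq1, eq3−eq2 (x²,y² cancel):
  -27.178·x + 92.452·y = 430.645130
  -3.506·x + 34.542·y = -45.473669
det = -27.178·34.542 − 92.452·-3.506 = -614.645764
x = (430.645130·34.542 − 92.452·-45.473669) / -614.645764 = -31.041417
y = (-27.178·-45.473669 − 430.645130·-3.506) / -614.645764 = -4.467167
|P − Q| = √((-31.041417 − 41.814)² + (-4.467167 − 47.291)²) = 89.369009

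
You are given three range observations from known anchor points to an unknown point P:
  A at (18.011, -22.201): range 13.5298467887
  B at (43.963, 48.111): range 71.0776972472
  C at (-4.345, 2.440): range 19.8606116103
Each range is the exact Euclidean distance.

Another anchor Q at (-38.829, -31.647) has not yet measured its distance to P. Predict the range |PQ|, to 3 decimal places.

eq1: (x − 18.011)² + (y + 22.201)² = 13.5298467887²
eq2: (x − 43.963)² + (y − 48.111)² = 71.0776972472²
eq3: (x + 4.345)² + (y − 2.440)² = 19.8606116103²
eq3−eq2, eq3−eq1 (x²,y² cancel):
  96.616·x + 91.342·y = -435.014087
  44.712·x − 49.282·y = 1003.835036
det = 96.616·-49.282 − 91.342·44.712 = -8845.513216
x = (-435.014087·-49.282 − 91.342·1003.835036) / -8845.513216 = 7.942324
y = (96.616·1003.835036 − -435.014087·44.712) / -8845.513216 = -13.163383
|P − Q| = √((7.942324 − -38.829)² + (-13.163383 − -31.647)²) = 50.291161

50.291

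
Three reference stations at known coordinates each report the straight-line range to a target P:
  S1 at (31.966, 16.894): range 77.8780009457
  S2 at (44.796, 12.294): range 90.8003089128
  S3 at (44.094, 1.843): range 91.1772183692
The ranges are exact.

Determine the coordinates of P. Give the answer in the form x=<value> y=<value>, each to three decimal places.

x=-45.911 y=16.419

eq1: (x − 31.966)² + (y − 16.894)² = 77.8780009457²
eq2: (x − 44.796)² + (y − 12.294)² = 90.8003089128²
eq3: (x − 44.094)² + (y − 1.843)² = 91.1772183692²
eq1−eq3, eq1−eq2 (x²,y² cancel):
  24.256·x − 30.102·y = -1607.857025
  25.660·x − 9.200·y = -1329.121407
det = 24.256·-9.200 − -30.102·25.660 = 549.262120
x = (-1607.857025·-9.200 − -30.102·-1329.121407) / 549.262120 = -45.910554
y = (24.256·-1329.121407 − -1607.857025·25.660) / 549.262120 = 16.419196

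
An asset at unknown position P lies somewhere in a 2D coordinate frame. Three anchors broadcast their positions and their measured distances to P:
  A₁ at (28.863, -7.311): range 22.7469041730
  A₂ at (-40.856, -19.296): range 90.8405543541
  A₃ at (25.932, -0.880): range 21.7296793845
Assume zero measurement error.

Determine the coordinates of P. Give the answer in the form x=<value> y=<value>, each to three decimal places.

x=45.841 y=7.828

eq1: (x − 28.863)² + (y + 7.311)² = 22.7469041730²
eq2: (x + 40.856)² + (y + 19.296)² = 90.8405543541²
eq3: (x − 25.932)² + (y + 0.880)² = 21.7296793845²
eq3−eq1, eq3−eq2 (x²,y² cancel):
  5.862·x − 12.862·y = 168.037783
  -133.576·x − 36.832·y = -6411.522021
det = 5.862·-36.832 − -12.862·-133.576 = -1933.963696
x = (168.037783·-36.832 − -12.862·-6411.522021) / -1933.963696 = 45.840656
y = (5.862·-6411.522021 − 168.037783·-133.576) / -1933.963696 = 7.827720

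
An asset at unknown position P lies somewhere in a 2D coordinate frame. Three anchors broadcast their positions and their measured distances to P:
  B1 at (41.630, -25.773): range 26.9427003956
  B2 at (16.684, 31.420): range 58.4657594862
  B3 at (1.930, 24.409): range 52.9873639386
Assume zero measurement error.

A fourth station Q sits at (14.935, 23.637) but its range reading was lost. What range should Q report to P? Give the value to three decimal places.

50.650

eq1: (x − 41.630)² + (y + 25.773)² = 26.9427003956²
eq2: (x − 16.684)² + (y − 31.420)² = 58.4657594862²
eq3: (x − 1.930)² + (y − 24.409)² = 52.9873639386²
eq3−eq2, eq3−eq1 (x²,y² cancel):
  29.508·x + 14.022·y = 55.463780
  79.400·x − 100.364·y = 3879.531881
det = 29.508·-100.364 − 14.022·79.400 = -4074.887712
x = (55.463780·-100.364 − 14.022·3879.531881) / -4074.887712 = 14.715832
y = (29.508·3879.531881 − 55.463780·79.400) / -4074.887712 = -27.012622
|P − Q| = √((14.715832 − 14.935)² + (-27.012622 − 23.637)²) = 50.650096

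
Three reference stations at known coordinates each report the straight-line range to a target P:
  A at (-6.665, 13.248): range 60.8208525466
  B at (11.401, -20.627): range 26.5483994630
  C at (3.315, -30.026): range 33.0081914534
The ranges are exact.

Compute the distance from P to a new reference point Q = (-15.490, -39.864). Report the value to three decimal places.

eq1: (x + 6.665)² + (y − 13.248)² = 60.8208525466²
eq2: (x − 11.401)² + (y + 20.627)² = 26.5483994630²
eq3: (x − 3.315)² + (y + 30.026)² = 33.0081914534²
eq1−eq3, eq1−eq2 (x²,y² cancel):
  19.960·x − 86.548·y = 3302.253573
  36.132·x − 67.750·y = 3329.882791
det = 19.960·-67.750 − -86.548·36.132 = 1774.862336
x = (3302.253573·-67.750 − -86.548·3329.882791) / 1774.862336 = 36.322263
y = (19.960·3329.882791 − 3302.253573·36.132) / 1774.862336 = -29.778403
|P − Q| = √((36.322263 − -15.490)² + (-29.778403 − -39.864)²) = 52.784750

52.785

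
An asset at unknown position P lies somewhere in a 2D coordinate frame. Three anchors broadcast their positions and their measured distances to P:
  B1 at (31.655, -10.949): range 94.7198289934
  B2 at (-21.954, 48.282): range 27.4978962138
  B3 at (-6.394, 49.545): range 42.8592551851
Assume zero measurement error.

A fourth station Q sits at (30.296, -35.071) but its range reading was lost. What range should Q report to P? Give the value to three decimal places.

eq1: (x − 31.655)² + (y + 10.949)² = 94.7198289934²
eq2: (x + 21.954)² + (y − 48.282)² = 27.4978962138²
eq3: (x + 6.394)² + (y − 49.545)² = 42.8592551851²
eq1−eq2, eq1−eq3 (x²,y² cancel):
  -107.218·x + 118.462·y = 9906.921722
  -76.098·x + 120.988·y = 8508.600885
det = -107.218·120.988 − 118.462·-76.098 = -3957.370108
x = (9906.921722·120.988 − 118.462·8508.600885) / -3957.370108 = -48.181687
y = (-107.218·8508.600885 − 9906.921722·-76.098) / -3957.370108 = 40.021084
|P − Q| = √((-48.181687 − 30.296)² + (40.021084 − -35.071)²) = 108.616612

108.617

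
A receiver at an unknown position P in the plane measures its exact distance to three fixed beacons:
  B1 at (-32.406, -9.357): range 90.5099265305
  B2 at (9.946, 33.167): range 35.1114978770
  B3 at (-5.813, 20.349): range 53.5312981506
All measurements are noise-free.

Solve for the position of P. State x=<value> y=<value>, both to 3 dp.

x=44.722 y=38.006

eq1: (x + 32.406)² + (y + 9.357)² = 90.5099265305²
eq2: (x − 9.946)² + (y − 33.167)² = 35.1114978770²
eq3: (x + 5.813)² + (y − 20.349)² = 53.5312981506²
eq1−eq2, eq1−eq3 (x²,y² cancel):
  84.704·x + 85.048·y = 7020.500037
  53.186·x + 59.412·y = 4636.617404
det = 84.704·59.412 − 85.048·53.186 = 509.071120
x = (7020.500037·59.412 − 85.048·4636.617404) / 509.071120 = 44.722457
y = (84.704·4636.617404 − 7020.500037·53.186) / 509.071120 = 38.005938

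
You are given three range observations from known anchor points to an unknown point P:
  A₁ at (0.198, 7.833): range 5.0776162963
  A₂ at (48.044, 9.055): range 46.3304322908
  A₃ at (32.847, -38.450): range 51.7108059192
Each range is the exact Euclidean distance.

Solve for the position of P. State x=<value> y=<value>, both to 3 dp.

x=2.095 y=3.123

eq1: (x − 0.198)² + (y − 7.833)² = 5.0776162963²
eq2: (x − 48.044)² + (y − 9.055)² = 46.3304322908²
eq3: (x − 32.847)² + (y + 38.450)² = 51.7108059192²
eq2−eq3, eq2−eq1 (x²,y² cancel):
  -30.394·x − 95.010·y = -360.389545
  -95.692·x − 2.444·y = -208.097099
det = -30.394·-2.444 − -95.010·-95.692 = -9017.413984
x = (-360.389545·-2.444 − -95.010·-208.097099) / -9017.413984 = 2.094893
y = (-30.394·-208.097099 − -360.389545·-95.692) / -9017.413984 = 3.123012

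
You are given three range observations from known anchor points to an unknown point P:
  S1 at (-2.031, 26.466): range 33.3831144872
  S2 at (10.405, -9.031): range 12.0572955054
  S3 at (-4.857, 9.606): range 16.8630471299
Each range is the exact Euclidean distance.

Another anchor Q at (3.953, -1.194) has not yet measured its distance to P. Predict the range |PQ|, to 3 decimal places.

eq1: (x + 2.031)² + (y − 26.466)² = 33.3831144872²
eq2: (x − 10.405)² + (y + 9.031)² = 12.0572955054²
eq3: (x + 4.857)² + (y − 9.606)² = 16.8630471299²
eq3−eq2, eq3−eq1 (x²,y² cancel):
  30.524·x − 37.274·y = 212.941285
  5.652·x + 33.720·y = -241.361542
det = 30.524·33.720 − -37.274·5.652 = 1239.941928
x = (212.941285·33.720 − -37.274·-241.361542) / 1239.941928 = -1.464690
y = (30.524·-241.361542 − 212.941285·5.652) / 1239.941928 = -6.912311
|P − Q| = √((-1.464690 − 3.953)² + (-6.912311 − -1.194)²) = 7.877210

7.877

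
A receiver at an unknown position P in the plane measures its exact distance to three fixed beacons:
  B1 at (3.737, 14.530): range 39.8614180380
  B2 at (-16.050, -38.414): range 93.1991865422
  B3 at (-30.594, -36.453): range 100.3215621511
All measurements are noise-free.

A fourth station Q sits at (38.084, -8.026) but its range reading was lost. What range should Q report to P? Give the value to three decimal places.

48.053

eq1: (x − 3.737)² + (y − 14.530)² = 39.8614180380²
eq2: (x + 16.050)² + (y + 38.414)² = 93.1991865422²
eq3: (x + 30.594)² + (y + 36.453)² = 100.3215621511²
eq3−eq2, eq3−eq1 (x²,y² cancel):
  29.088·x − 3.922·y = 846.751311
  68.662·x + 101.966·y = 6435.755208
det = 29.088·101.966 − -3.922·68.662 = 3235.279372
x = (846.751311·101.966 − -3.922·6435.755208) / 3235.279372 = 34.488792
y = (29.088·6435.755208 − 846.751311·68.662) / 3235.279372 = 39.892570
|P − Q| = √((34.488792 − 38.084)² + (39.892570 − -8.026)²) = 48.053250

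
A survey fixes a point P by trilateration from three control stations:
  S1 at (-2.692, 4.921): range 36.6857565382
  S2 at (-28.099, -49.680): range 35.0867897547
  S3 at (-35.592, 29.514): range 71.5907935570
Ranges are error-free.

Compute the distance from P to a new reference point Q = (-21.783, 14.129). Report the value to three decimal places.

eq1: (x + 2.692)² + (y − 4.921)² = 36.6857565382²
eq2: (x + 28.099)² + (y + 49.680)² = 35.0867897547²
eq3: (x + 35.592)² + (y − 29.514)² = 71.5907935570²
eq1−eq2, eq1−eq3 (x²,y² cancel):
  -50.814·x − 109.202·y = 3340.955013
  -65.800·x + 49.186·y = -1672.993434
det = -50.814·49.186 − -109.202·-65.800 = -9684.829004
x = (3340.955013·49.186 − -109.202·-1672.993434) / -9684.829004 = 1.896370
y = (-50.814·-1672.993434 − 3340.955013·-65.800) / -9684.829004 = -31.476687
|P − Q| = √((1.896370 − -21.783)² + (-31.476687 − 14.129)²) = 51.386683

51.387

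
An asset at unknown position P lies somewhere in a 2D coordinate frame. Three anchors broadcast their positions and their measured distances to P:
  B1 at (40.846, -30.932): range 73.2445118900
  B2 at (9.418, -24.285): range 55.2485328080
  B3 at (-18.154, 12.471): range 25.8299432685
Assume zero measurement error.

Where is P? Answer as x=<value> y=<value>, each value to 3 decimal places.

eq1: (x − 40.846)² + (y + 30.932)² = 73.2445118900²
eq2: (x − 9.418)² + (y + 24.285)² = 55.2485328080²
eq3: (x + 18.154)² + (y − 12.471)² = 25.8299432685²
eq3−eq2, eq3−eq1 (x²,y² cancel):
  55.144·x − 73.512·y = -2191.848016
  118.000·x − 86.806·y = -2557.481770
det = 55.144·-86.806 − -73.512·118.000 = 3887.585936
x = (-2191.848016·-86.806 − -73.512·-2557.481770) / 3887.585936 = 0.581327
y = (55.144·-2557.481770 − -2191.848016·118.000) / 3887.585936 = 30.252268

x=0.581 y=30.252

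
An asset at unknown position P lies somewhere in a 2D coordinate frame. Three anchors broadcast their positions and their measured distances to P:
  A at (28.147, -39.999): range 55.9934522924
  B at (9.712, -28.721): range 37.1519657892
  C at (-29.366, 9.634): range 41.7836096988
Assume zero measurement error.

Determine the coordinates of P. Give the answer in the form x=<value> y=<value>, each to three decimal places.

eq1: (x − 28.147)² + (y + 39.999)² = 55.9934522924²
eq2: (x − 9.712)² + (y + 28.721)² = 37.1519657892²
eq3: (x + 29.366)² + (y − 9.634)² = 41.7836096988²
eq2−eq3, eq2−eq1 (x²,y² cancel):
  -78.156·x + 76.710·y = -329.644350
  36.870·x − 22.556·y = -282.043313
det = -78.156·-22.556 − 76.710·36.870 = -1065.410964
x = (-329.644350·-22.556 − 76.710·-282.043313) / -1065.410964 = -27.286185
y = (-78.156·-282.043313 − -329.644350·36.870) / -1065.410964 = -32.097815

x=-27.286 y=-32.098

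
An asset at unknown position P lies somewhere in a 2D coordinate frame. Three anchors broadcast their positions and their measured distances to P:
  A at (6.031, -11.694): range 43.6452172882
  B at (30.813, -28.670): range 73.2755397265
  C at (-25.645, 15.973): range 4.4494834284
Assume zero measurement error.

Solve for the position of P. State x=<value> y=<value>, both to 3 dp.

x=-23.904 y=20.068

eq1: (x − 6.031)² + (y + 11.694)² = 43.6452172882²
eq2: (x − 30.813)² + (y + 28.670)² = 73.2755397265²
eq3: (x + 25.645)² + (y − 15.973)² = 4.4494834284²
eq3−eq1, eq3−eq2 (x²,y² cancel):
  63.352·x − 55.334·y = -2624.787246
  112.916·x − 89.286·y = -4490.899704
det = 63.352·-89.286 − -55.334·112.916 = 591.647272
x = (-2624.787246·-89.286 − -55.334·-4490.899704) / 591.647272 = -23.903922
y = (63.352·-4490.899704 − -2624.787246·112.916) / 591.647272 = 20.067698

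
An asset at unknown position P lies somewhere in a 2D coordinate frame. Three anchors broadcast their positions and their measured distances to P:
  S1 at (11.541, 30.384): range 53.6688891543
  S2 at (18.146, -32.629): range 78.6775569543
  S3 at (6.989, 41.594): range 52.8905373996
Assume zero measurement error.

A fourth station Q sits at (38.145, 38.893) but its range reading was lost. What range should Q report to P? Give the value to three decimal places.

eq1: (x − 11.541)² + (y − 30.384)² = 53.6688891543²
eq2: (x − 18.146)² + (y + 32.629)² = 78.6775569543²
eq3: (x − 6.989)² + (y − 41.594)² = 52.8905373996²
eq2−eq1, eq2−eq3 (x²,y² cancel):
  -13.210·x + 126.026·y = 2972.261485
  -22.314·x + 148.446·y = 3777.727022
det = -13.210·148.446 − 126.026·-22.314 = 851.172504
x = (2972.261485·148.446 − 126.026·3777.727022) / 851.172504 = -40.968778
y = (-13.210·3777.727022 − 2972.261485·-22.314) / 851.172504 = 19.290178
|P − Q| = √((-40.968778 − 38.145)² + (19.290178 − 38.893)²) = 81.506199

81.506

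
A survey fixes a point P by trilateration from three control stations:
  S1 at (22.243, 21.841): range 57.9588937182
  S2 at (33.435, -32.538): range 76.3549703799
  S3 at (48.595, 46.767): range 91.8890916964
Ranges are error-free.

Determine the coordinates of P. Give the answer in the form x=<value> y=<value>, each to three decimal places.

eq1: (x − 22.243)² + (y − 21.841)² = 57.9588937182²
eq2: (x − 33.435)² + (y + 32.538)² = 76.3549703799²
eq3: (x − 48.595)² + (y − 46.767)² = 91.8890916964²
eq2−eq1, eq2−eq3 (x²,y² cancel):
  -22.384·x + 108.758·y = 1266.007802
  30.320·x + 158.610·y = -241.518026
det = -22.384·158.610 − 108.758·30.320 = -6847.868800
x = (1266.007802·158.610 − 108.758·-241.518026) / -6847.868800 = -33.159005
y = (-22.384·-241.518026 − 1266.007802·30.320) / -6847.868800 = 4.815983

x=-33.159 y=4.816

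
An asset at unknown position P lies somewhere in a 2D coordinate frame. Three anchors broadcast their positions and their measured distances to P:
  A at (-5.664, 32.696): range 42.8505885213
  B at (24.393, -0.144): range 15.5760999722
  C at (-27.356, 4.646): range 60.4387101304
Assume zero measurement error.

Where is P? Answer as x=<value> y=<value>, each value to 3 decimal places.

eq1: (x + 5.664)² + (y − 32.696)² = 42.8505885213²
eq2: (x − 24.393)² + (y + 0.144)² = 15.5760999722²
eq3: (x + 27.356)² + (y − 4.646)² = 60.4387101304²
eq2−eq1, eq2−eq3 (x²,y² cancel):
  -60.114·x + 65.680·y = -1087.487919
  -103.498·x + 9.580·y = -3235.325925
det = -60.114·9.580 − 65.680·-103.498 = 6221.856520
x = (-1087.487919·9.580 − 65.680·-3235.325925) / 6221.856520 = 32.478742
y = (-60.114·-3235.325925 − -1087.487919·-103.498) / 6221.856520 = 13.168989

x=32.479 y=13.169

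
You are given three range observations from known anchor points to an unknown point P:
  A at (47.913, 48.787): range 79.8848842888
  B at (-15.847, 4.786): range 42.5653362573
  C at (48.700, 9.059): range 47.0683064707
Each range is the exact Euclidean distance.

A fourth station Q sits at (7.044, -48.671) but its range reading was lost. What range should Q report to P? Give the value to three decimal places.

eq1: (x − 47.913)² + (y − 48.787)² = 79.8848842888²
eq2: (x + 15.847)² + (y − 4.786)² = 42.5653362573²
eq3: (x − 48.700)² + (y − 9.059)² = 47.0683064707²
eq3−eq2, eq3−eq1 (x²,y² cancel):
  -129.094·x − 8.546·y = -1776.104653
  -1.574·x + 79.456·y = -1944.097807
det = -129.094·79.456 − -8.546·-1.574 = -10270.744268
x = (-1776.104653·79.456 − -8.546·-1944.097807) / -10270.744268 = 15.357838
y = (-129.094·-1944.097807 − -1776.104653·-1.574) / -10270.744268 = -24.163368
|P − Q| = √((15.357838 − 7.044)² + (-24.163368 − -48.671)²) = 25.879411

25.879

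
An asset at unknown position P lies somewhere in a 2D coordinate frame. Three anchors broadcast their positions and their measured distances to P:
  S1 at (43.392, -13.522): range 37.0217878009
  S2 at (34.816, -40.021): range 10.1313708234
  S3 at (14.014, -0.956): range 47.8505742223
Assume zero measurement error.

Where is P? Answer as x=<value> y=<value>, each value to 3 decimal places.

x=27.380 y=-46.902

eq1: (x − 43.392)² + (y + 13.522)² = 37.0217878009²
eq2: (x − 34.816)² + (y + 40.021)² = 10.1313708234²
eq3: (x − 14.014)² + (y + 0.956)² = 47.8505742223²
eq3−eq1, eq3−eq2 (x²,y² cancel):
  58.756·x − 25.132·y = 2787.468697
  41.604·x − 78.130·y = 4803.560944
det = 58.756·-78.130 − -25.132·41.604 = -3545.014552
x = (2787.468697·-78.130 − -25.132·4803.560944) / -3545.014552 = 27.379813
y = (58.756·4803.560944 − 2787.468697·41.604) / -3545.014552 = -46.901974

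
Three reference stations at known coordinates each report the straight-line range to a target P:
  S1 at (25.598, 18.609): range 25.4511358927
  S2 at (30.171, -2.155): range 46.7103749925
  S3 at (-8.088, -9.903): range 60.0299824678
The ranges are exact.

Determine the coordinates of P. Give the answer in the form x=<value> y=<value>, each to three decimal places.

x=19.622 y=43.349

eq1: (x − 25.598)² + (y − 18.609)² = 25.4511358927²
eq2: (x − 30.171)² + (y + 2.155)² = 46.7103749925²
eq3: (x + 8.088)² + (y + 9.903)² = 60.0299824678²
eq2−eq1, eq2−eq3 (x²,y² cancel):
  -9.146·x + 41.528·y = 1620.718033
  -76.518·x − 15.496·y = -2173.187776
det = -9.146·-15.496 − 41.528·-76.518 = 3319.365920
x = (1620.718033·-15.496 − 41.528·-2173.187776) / 3319.365920 = 19.622270
y = (-9.146·-2173.187776 − 1620.718033·-76.518) / 3319.365920 = 43.348664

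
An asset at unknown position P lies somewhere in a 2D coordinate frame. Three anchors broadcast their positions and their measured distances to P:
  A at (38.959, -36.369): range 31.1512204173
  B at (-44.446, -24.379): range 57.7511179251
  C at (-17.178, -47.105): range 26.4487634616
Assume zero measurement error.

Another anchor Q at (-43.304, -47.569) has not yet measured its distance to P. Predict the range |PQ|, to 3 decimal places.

eq1: (x − 38.959)² + (y + 36.369)² = 31.1512204173²
eq2: (x + 44.446)² + (y + 24.379)² = 57.7511179251²
eq3: (x + 17.178)² + (y + 47.105)² = 26.4487634616²
eq1−eq2, eq1−eq3 (x²,y² cancel):
  -166.810·x + 23.980·y = -2635.518373
  -112.274·x − 21.472·y = -55.681688
det = -166.810·-21.472 − 23.980·-112.274 = 6274.074840
x = (-2635.518373·-21.472 − 23.980·-55.681688) / 6274.074840 = 9.232452
y = (-166.810·-55.681688 − -2635.518373·-112.274) / 6274.074840 = -45.681943
|P − Q| = √((9.232452 − -43.304)² + (-45.681943 − -47.569)²) = 52.570332

52.570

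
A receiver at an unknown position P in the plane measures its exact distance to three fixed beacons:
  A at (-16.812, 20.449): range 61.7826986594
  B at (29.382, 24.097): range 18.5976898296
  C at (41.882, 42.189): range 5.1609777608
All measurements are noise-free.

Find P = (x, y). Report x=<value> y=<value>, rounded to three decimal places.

x=42.687 y=37.091

eq1: (x + 16.812)² + (y − 20.449)² = 61.7826986594²
eq2: (x − 29.382)² + (y − 24.097)² = 18.5976898296²
eq3: (x − 41.882)² + (y − 42.189)² = 5.1609777608²
eq1−eq3, eq1−eq2 (x²,y² cancel):
  117.388·x + 43.480·y = 6623.674862
  92.388·x + 7.296·y = 4214.390175
det = 117.388·7.296 − 43.480·92.388 = -3160.567392
x = (6623.674862·7.296 − 43.480·4214.390175) / -3160.567392 = 42.687067
y = (117.388·4214.390175 − 6623.674862·92.388) / -3160.567392 = 37.091201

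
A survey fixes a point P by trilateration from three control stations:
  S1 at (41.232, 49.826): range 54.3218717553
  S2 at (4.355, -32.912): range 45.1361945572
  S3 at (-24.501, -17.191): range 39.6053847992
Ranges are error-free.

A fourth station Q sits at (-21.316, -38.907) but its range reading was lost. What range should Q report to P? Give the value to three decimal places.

eq1: (x − 41.232)² + (y − 49.826)² = 54.3218717553²
eq2: (x − 4.355)² + (y + 32.912)² = 45.1361945572²
eq3: (x + 24.501)² + (y + 17.191)² = 39.6053847992²
eq2−eq1, eq2−eq3 (x²,y² cancel):
  73.754·x + 165.476·y = 2166.952639
  -57.712·x + 31.442·y = 262.353267
det = 73.754·31.442 − 165.476·-57.712 = 11868.924180
x = (2166.952639·31.442 − 165.476·262.353267) / 11868.924180 = 2.082763
y = (73.754·262.353267 − 2166.952639·-57.712) / 11868.924180 = 12.166964
|P − Q| = √((2.082763 − -21.316)² + (12.166964 − -38.907)²) = 56.178750

56.179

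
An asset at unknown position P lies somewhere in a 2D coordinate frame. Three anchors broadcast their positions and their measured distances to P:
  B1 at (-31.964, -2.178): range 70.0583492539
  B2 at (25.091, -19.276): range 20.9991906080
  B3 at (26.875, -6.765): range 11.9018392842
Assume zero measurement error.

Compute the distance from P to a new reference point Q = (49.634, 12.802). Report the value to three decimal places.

eq1: (x + 31.964)² + (y + 2.178)² = 70.0583492539²
eq2: (x − 25.091)² + (y + 19.276)² = 20.9991906080²
eq3: (x − 26.875)² + (y + 6.765)² = 11.9018392842²
eq3−eq1, eq3−eq2 (x²,y² cancel):
  -117.678·x + 9.174·y = -4508.108392
  -3.568·x − 25.022·y = -66.220621
det = -117.678·-25.022 − 9.174·-3.568 = 2977.271748
x = (-4508.108392·-25.022 − 9.174·-66.220621) / 2977.271748 = 38.091718
y = (-117.678·-66.220621 − -4508.108392·-3.568) / 2977.271748 = -2.785174
|P − Q| = √((38.091718 − 49.634)² + (-2.785174 − 12.802)²) = 19.395470

19.395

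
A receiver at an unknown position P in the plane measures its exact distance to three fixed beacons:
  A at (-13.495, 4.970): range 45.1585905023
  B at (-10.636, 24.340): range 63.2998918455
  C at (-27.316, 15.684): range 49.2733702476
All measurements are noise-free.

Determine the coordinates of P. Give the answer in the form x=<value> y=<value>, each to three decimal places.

x=-39.254 y=-32.121

eq1: (x + 13.495)² + (y − 4.970)² = 45.1585905023²
eq2: (x + 10.636)² + (y − 24.340)² = 63.2998918455²
eq3: (x + 27.316)² + (y − 15.684)² = 49.2733702476²
eq3−eq2, eq3−eq1 (x²,y² cancel):
  33.360·x + 17.312·y = -1865.602908
  27.642·x − 21.428·y = -396.769068
det = 33.360·-21.428 − 17.312·27.642 = -1193.376384
x = (-1865.602908·-21.428 − 17.312·-396.769068) / -1193.376384 = -39.254175
y = (33.360·-396.769068 − -1865.602908·27.642) / -1193.376384 = -32.121282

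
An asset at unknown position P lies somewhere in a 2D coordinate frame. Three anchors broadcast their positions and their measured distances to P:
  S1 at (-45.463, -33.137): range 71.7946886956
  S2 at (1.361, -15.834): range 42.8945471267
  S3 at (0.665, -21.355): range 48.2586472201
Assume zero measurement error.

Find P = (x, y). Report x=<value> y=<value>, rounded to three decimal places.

x=-5.501 y=26.508

eq1: (x + 45.463)² + (y + 33.137)² = 71.7946886956²
eq2: (x − 1.361)² + (y + 15.834)² = 42.8945471267²
eq3: (x − 0.665)² + (y + 21.355)² = 48.2586472201²
eq1−eq3, eq1−eq2 (x²,y² cancel):
  92.256·x + 23.564·y = 117.113405
  93.648·x + 34.606·y = 402.157891
det = 92.256·34.606 − 23.564·93.648 = 985.889664
x = (117.113405·34.606 − 23.564·402.157891) / 985.889664 = -5.501246
y = (92.256·402.157891 − 117.113405·93.648) / 985.889664 = 26.508080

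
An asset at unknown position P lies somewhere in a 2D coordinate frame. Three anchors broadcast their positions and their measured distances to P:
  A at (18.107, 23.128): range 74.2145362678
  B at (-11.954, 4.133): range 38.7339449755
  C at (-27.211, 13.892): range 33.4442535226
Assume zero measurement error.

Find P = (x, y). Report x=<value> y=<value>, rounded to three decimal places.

x=-46.465 y=-13.454

eq1: (x − 18.107)² + (y − 23.128)² = 74.2145362678²
eq2: (x + 11.954)² + (y − 4.133)² = 38.7339449755²
eq3: (x + 27.211)² + (y − 13.892)² = 33.4442535226²
eq1−eq3, eq1−eq2 (x²,y² cancel):
  -90.636·x − 18.472·y = 4459.937652
  -60.122·x − 37.990·y = 3304.690872
det = -90.636·-37.990 − -18.472·-60.122 = 2332.688056
x = (4459.937652·-37.990 − -18.472·3304.690872) / 2332.688056 = -46.465185
y = (-90.636·3304.690872 − 4459.937652·-60.122) / 2332.688056 = -13.453831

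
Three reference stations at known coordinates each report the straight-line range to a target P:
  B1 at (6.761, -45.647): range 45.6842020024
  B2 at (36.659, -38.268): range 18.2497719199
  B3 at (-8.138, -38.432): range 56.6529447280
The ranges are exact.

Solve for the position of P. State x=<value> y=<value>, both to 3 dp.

x=46.309 y=-22.779

eq1: (x − 6.761)² + (y + 45.647)² = 45.6842020024²
eq2: (x − 36.659)² + (y + 38.268)² = 18.2497719199²
eq3: (x + 8.138)² + (y + 38.432)² = 56.6529447280²
eq2−eq1, eq2−eq3 (x²,y² cancel):
  -59.796·x − 14.758·y = -2432.954512
  -89.594·x − 0.328·y = -4141.578408
det = -59.796·-0.328 − -14.758·-89.594 = -1302.615164
x = (-2432.954512·-0.328 − -14.758·-4141.578408) / -1302.615164 = 46.309460
y = (-59.796·-4141.578408 − -2432.954512·-89.594) / -1302.615164 = -22.778559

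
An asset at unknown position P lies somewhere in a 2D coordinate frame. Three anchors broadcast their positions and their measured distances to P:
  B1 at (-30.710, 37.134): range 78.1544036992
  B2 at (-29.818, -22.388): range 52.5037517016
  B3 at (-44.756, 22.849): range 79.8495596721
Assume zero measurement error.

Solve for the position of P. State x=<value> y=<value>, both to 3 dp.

x=22.631 y=-19.987

eq1: (x + 30.710)² + (y − 37.134)² = 78.1544036992²
eq2: (x + 29.818)² + (y + 22.388)² = 52.5037517016²
eq3: (x + 44.756)² + (y − 22.849)² = 79.8495596721²
eq3−eq1, eq3−eq2 (x²,y² cancel):
  28.092·x + 28.570·y = 64.703081
  29.876·x − 90.474·y = 2484.467568
det = 28.092·-90.474 − 28.570·29.876 = -3395.152928
x = (64.703081·-90.474 − 28.570·2484.467568) / -3395.152928 = 22.630847
y = (28.092·2484.467568 − 64.703081·29.876) / -3395.152928 = -19.987492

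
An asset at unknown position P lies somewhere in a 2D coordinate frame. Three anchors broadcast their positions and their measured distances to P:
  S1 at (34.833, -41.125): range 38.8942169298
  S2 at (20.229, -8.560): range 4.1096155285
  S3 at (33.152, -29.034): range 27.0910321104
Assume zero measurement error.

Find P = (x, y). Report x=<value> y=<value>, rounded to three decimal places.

eq1: (x − 34.833)² + (y + 41.125)² = 38.8942169298²
eq2: (x − 20.229)² + (y + 8.560)² = 4.1096155285²
eq3: (x − 33.152)² + (y + 29.034)² = 27.0910321104²
eq1−eq2, eq1−eq3 (x²,y² cancel):
  -29.208·x + 65.130·y = -926.246302
  -3.362·x + 24.182·y = -183.739164
det = -29.208·24.182 − 65.130·-3.362 = -487.340796
x = (-926.246302·24.182 − 65.130·-183.739164) / -487.340796 = 21.405055
y = (-29.208·-183.739164 − -926.246302·-3.362) / -487.340796 = -4.622255

x=21.405 y=-4.622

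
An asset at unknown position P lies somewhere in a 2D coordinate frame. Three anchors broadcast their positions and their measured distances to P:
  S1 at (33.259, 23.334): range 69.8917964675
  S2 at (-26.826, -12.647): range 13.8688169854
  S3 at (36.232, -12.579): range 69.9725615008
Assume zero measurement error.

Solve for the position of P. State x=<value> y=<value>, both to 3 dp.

eq1: (x − 33.259)² + (y − 23.334)² = 69.8917964675²
eq2: (x + 26.826)² + (y + 12.647)² = 13.8688169854²
eq3: (x − 36.232)² + (y + 12.579)² = 69.9725615008²
eq2−eq3, eq2−eq1 (x²,y² cancel):
  126.116·x + 0.136·y = -4112.407098
  120.170·x + 71.962·y = -3921.463377
det = 126.116·71.962 − 0.136·120.170 = 9059.216472
x = (-4112.407098·71.962 − 0.136·-3921.463377) / 9059.216472 = -32.608087
y = (126.116·-3921.463377 − -4112.407098·120.170) / 9059.216472 = -0.040987

x=-32.608 y=-0.041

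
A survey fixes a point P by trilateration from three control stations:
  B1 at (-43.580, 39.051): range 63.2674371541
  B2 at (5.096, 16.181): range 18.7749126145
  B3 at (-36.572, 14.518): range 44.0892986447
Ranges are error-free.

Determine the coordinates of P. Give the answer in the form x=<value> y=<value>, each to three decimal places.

eq1: (x + 43.580)² + (y − 39.051)² = 63.2674371541²
eq2: (x − 5.096)² + (y − 16.181)² = 18.7749126145²
eq3: (x + 36.572)² + (y − 14.518)² = 44.0892986447²
eq2−eq3, eq2−eq1 (x²,y² cancel):
  -83.336·x − 3.326·y = -330.879380
  -97.352·x + 45.740·y = -513.868236
det = -83.336·45.740 − -3.326·-97.352 = -4135.581392
x = (-330.879380·45.740 − -3.326·-513.868236) / -4135.581392 = 4.072837
y = (-83.336·-513.868236 − -330.879380·-97.352) / -4135.581392 = -2.566013

x=4.073 y=-2.566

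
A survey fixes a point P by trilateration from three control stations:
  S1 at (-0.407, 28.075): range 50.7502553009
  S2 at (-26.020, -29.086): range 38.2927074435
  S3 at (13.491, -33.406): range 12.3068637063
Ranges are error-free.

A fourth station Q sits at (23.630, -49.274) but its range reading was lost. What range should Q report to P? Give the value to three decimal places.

30.535

eq1: (x + 0.407)² + (y − 28.075)² = 50.7502553009²
eq2: (x + 26.020)² + (y + 29.086)² = 38.2927074435²
eq3: (x − 13.491)² + (y + 33.406)² = 12.3068637063²
eq2−eq1, eq2−eq3 (x²,y² cancel):
  51.226·x + 114.322·y = -1843.921492
  79.022·x − 8.640·y = 1089.804670
det = 51.226·-8.640 − 114.322·79.022 = -9476.545724
x = (-1843.921492·-8.640 − 114.322·1089.804670) / -9476.545724 = 11.465904
y = (51.226·1089.804670 − -1843.921492·79.022) / -9476.545724 = -21.266895
|P − Q| = √((11.465904 − 23.630)² + (-21.266895 − -49.274)²) = 30.534623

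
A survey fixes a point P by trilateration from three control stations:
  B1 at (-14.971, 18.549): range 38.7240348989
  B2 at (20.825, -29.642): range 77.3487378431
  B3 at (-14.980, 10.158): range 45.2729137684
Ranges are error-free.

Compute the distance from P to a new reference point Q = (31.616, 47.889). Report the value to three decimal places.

eq1: (x + 14.971)² + (y − 18.549)² = 38.7240348989²
eq2: (x − 20.825)² + (y + 29.642)² = 77.3487378431²
eq3: (x + 14.980)² + (y − 10.158)² = 45.2729137684²
eq3−eq1, eq3−eq2 (x²,y² cancel):
  0.018·x + 16.782·y = 790.696720
  71.610·x − 79.600·y = -2948.447100
det = 0.018·-79.600 − 16.782·71.610 = -1203.191820
x = (790.696720·-79.600 − 16.782·-2948.447100) / -1203.191820 = 11.185764
y = (0.018·-2948.447100 − 790.696720·71.610) / -1203.191820 = 47.103765
|P − Q| = √((11.185764 − 31.616)² + (47.103765 − 47.889)²) = 20.445321

20.445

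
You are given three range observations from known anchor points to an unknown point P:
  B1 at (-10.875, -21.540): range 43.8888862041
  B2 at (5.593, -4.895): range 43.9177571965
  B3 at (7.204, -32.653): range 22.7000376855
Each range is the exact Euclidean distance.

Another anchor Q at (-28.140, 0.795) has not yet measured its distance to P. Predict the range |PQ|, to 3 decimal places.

eq1: (x + 10.875)² + (y + 21.540)² = 43.8888862041²
eq2: (x − 5.593)² + (y + 4.895)² = 43.9177571965²
eq3: (x − 7.204)² + (y + 32.653)² = 22.7000376855²
eq1−eq3, eq1−eq2 (x²,y² cancel):
  36.158·x − 22.226·y = 1946.821421
  32.936·x + 33.290·y = -529.529616
det = 36.158·33.290 − -22.226·32.936 = 1935.735356
x = (1946.821421·33.290 − -22.226·-529.529616) / 1935.735356 = 27.400626
y = (36.158·-529.529616 − 1946.821421·32.936) / 1935.735356 = -43.015819
|P − Q| = √((27.400626 − -28.140)² + (-43.015819 − 0.795)²) = 70.740010

70.740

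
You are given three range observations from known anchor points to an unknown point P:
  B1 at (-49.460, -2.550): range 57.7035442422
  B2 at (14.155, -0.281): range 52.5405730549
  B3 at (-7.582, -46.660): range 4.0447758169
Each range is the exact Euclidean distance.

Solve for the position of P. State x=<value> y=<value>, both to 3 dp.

x=-11.586 y=-46.084

eq1: (x + 49.460)² + (y + 2.550)² = 57.7035442422²
eq2: (x − 14.155)² + (y + 0.281)² = 52.5405730549²
eq3: (x + 7.582)² + (y + 46.660)² = 4.0447758169²
eq2−eq3, eq2−eq1 (x²,y² cancel):
  -43.474·x − 92.758·y = 4778.350944
  -127.230·x − 4.538·y = 1683.163913
det = -43.474·-4.538 − -92.758·-127.230 = -11604.315328
x = (4778.350944·-4.538 − -92.758·1683.163913) / -11604.315328 = -11.585583
y = (-43.474·1683.163913 − 4778.350944·-127.230) / -11604.315328 = -46.084212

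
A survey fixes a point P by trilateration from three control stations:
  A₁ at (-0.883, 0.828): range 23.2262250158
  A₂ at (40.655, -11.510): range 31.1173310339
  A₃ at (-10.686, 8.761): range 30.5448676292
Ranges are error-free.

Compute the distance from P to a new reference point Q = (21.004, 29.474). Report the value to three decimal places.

eq1: (x + 0.883)² + (y − 0.828)² = 23.2262250158²
eq2: (x − 40.655)² + (y + 11.510)² = 31.1173310339²
eq3: (x + 10.686)² + (y − 8.761)² = 30.5448676292²
eq1−eq2, eq1−eq3 (x²,y² cancel):
  83.076·x − 24.676·y = 1355.013090
  -19.606·x + 15.866·y = -204.050966
det = 83.076·15.866 − -24.676·-19.606 = 834.286160
x = (1355.013090·15.866 − -24.676·-204.050966) / 834.286160 = 19.733608
y = (83.076·-204.050966 − 1355.013090·-19.606) / 834.286160 = 11.524401
|P − Q| = √((19.733608 − 21.004)² + (11.524401 − 29.474)²) = 17.994499

17.994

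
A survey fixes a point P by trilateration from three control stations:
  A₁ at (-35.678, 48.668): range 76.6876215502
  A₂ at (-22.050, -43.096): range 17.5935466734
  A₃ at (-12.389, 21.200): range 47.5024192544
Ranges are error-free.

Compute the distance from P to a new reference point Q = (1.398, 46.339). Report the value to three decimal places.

eq1: (x + 35.678)² + (y − 48.668)² = 76.6876215502²
eq2: (x + 22.050)² + (y + 43.096)² = 17.5935466734²
eq3: (x + 12.389)² + (y − 21.200)² = 47.5024192544²
eq1−eq3, eq1−eq2 (x²,y² cancel):
  46.578·x − 54.936·y = 585.944877
  27.256·x − 183.528·y = 4273.432222
det = 46.578·-183.528 − -54.936·27.256 = -7051.031568
x = (585.944877·-183.528 − -54.936·4273.432222) / -7051.031568 = -18.043882
y = (46.578·4273.432222 − 585.944877·27.256) / -7051.031568 = -25.964628
|P − Q| = √((-18.043882 − 1.398)² + (-25.964628 − 46.339)²) = 74.871900

74.872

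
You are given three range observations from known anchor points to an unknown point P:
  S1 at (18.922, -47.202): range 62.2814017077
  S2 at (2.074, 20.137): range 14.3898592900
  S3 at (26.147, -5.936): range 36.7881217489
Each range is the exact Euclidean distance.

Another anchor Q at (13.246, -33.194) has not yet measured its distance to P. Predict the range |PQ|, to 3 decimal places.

47.193

eq1: (x − 18.922)² + (y + 47.202)² = 62.2814017077²
eq2: (x − 2.074)² + (y − 20.137)² = 14.3898592900²
eq3: (x − 26.147)² + (y + 5.936)² = 36.7881217489²
eq2−eq1, eq2−eq3 (x²,y² cancel):
  33.696·x − 134.678·y = -1495.634305
  48.146·x − 52.146·y = -837.196391
det = 33.696·-52.146 − -134.678·48.146 = 4727.095372
x = (-1495.634305·-52.146 − -134.678·-837.196391) / 4727.095372 = -7.353477
y = (33.696·-837.196391 − -1495.634305·48.146) / 4727.095372 = 9.265444
|P − Q| = √((-7.353477 − 13.246)² + (9.265444 − -33.194)²) = 47.192615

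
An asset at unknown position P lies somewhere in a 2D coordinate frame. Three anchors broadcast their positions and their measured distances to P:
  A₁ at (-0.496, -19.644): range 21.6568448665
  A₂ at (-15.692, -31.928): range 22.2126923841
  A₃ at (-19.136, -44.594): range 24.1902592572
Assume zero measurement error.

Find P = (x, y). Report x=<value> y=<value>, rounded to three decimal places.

x=4.732 y=-40.660

eq1: (x + 0.496)² + (y + 19.644)² = 21.6568448665²
eq2: (x + 15.692)² + (y + 31.928)² = 22.2126923841²
eq3: (x + 19.136)² + (y + 44.594)² = 24.1902592572²
eq1−eq2, eq1−eq3 (x²,y² cancel):
  -30.392·x − 24.568·y = 855.118523
  -37.280·x − 49.900·y = 1852.528867
det = -30.392·-49.900 − -24.568·-37.280 = 600.665760
x = (855.118523·-49.900 − -24.568·1852.528867) / 600.665760 = 4.732274
y = (-30.392·1852.528867 − 855.118523·-37.280) / 600.665760 = -40.660281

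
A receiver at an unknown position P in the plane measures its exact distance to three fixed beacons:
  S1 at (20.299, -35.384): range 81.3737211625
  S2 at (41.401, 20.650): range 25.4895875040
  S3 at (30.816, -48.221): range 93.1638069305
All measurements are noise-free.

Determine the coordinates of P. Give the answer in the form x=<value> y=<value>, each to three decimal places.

eq1: (x − 20.299)² + (y + 35.384)² = 81.3737211625²
eq2: (x − 41.401)² + (y − 20.650)² = 25.4895875040²
eq3: (x − 30.816)² + (y + 48.221)² = 93.1638069305²
eq2−eq3, eq2−eq1 (x²,y² cancel):
  -21.170·x − 137.742·y = -6895.350455
  -42.204·x − 112.068·y = -6448.351869
det = -21.170·-112.068 − -137.742·-42.204 = -3440.783808
x = (-6895.350455·-112.068 − -137.742·-6448.351869) / -3440.783808 = 33.556525
y = (-21.170·-6448.351869 − -6895.350455·-42.204) / -3440.783808 = 44.902490

x=33.557 y=44.902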